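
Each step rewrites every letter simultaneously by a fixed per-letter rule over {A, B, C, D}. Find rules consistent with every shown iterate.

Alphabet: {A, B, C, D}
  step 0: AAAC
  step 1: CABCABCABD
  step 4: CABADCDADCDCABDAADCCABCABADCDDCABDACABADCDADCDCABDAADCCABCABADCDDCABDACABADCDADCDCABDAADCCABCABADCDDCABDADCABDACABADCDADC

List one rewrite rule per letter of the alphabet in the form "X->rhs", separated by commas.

A->CAB, B->DA, C->D, D->ADC

  step 0 ⇒ step 1: AAAC ⇒ CAB·CAB·CAB·D
    A ↦ CAB
    C ↦ D
    B ↦ DA  (constrained at step 1)
    D ↦ ADC  (constrained at step 1)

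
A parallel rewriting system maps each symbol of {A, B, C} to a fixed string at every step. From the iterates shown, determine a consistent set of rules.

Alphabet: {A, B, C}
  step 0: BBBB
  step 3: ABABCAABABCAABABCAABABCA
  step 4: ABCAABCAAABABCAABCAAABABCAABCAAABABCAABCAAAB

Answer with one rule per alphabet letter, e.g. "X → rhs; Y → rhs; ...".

  step 3 ⇒ step 4: ABABCAABABCAABABCAABABCA ⇒ AB·CA·AB·CA·A·AB·AB·CA·AB·CA·A·AB·AB·CA·AB·CA·A·AB·AB·CA·AB·CA·A·AB
    A ↦ AB
    B ↦ CA
    C ↦ A

A->AB, B->CA, C->A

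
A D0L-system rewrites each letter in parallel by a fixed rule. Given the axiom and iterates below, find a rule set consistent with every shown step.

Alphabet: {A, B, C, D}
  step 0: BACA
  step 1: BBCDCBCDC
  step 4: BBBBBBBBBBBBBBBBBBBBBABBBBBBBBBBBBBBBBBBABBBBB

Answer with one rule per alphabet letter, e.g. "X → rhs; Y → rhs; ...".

A->CDC, B->BB, C->B, D->A

  step 0 ⇒ step 1: BACA ⇒ BB·CDC·B·CDC
    A ↦ CDC
    B ↦ BB
    C ↦ B
    D ↦ A  (constrained at step 1)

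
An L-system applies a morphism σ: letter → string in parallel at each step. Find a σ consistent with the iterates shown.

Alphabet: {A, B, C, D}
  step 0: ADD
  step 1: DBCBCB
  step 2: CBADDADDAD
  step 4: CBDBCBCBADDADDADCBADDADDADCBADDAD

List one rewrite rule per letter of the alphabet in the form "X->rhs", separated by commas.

A->DB, B->AD, C->D, D->CB

  step 1 ⇒ step 2: DBCBCB ⇒ CB·AD·D·AD·D·AD
    B ↦ AD
    C ↦ D
    D ↦ CB
  step 0 ⇒ step 1: ADD ⇒ DB·CB·CB
    A ↦ DB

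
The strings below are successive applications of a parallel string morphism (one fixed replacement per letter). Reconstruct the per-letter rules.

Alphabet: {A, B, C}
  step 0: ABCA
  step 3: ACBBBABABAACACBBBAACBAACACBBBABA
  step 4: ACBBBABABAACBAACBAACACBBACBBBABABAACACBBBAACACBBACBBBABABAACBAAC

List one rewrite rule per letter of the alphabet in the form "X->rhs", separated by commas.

A->AC, B->BA, C->BB

  step 3 ⇒ step 4: ACBBBABABAACACBBBAACBAACACBBBABA ⇒ AC·BB·BA·BA·BA·AC·BA·AC·BA·AC·AC·BB·AC·BB·BA·BA·BA·AC·AC·BB·BA·AC·AC·BB·AC·BB·BA·BA·BA·AC·BA·AC
    A ↦ AC
    B ↦ BA
    C ↦ BB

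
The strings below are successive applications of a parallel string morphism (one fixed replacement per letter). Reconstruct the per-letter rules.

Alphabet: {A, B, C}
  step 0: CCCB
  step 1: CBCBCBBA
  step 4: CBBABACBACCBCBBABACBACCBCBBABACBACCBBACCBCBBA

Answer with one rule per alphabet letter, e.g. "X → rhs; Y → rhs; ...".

  step 0 ⇒ step 1: CCCB ⇒ CB·CB·CB·BA
    B ↦ BA
    C ↦ CB
    A ↦ C  (constrained at step 1)

A->C, B->BA, C->CB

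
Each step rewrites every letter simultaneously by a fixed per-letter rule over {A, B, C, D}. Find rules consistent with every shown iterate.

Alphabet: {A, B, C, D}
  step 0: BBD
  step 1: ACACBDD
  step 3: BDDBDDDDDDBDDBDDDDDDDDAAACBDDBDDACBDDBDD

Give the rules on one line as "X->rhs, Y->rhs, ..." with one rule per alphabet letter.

A->DD, B->AC, C->AA, D->BDD

  step 0 ⇒ step 1: BBD ⇒ AC·AC·BDD
    B ↦ AC
    D ↦ BDD
    A ↦ DD  (constrained at step 1)
    C ↦ AA  (constrained at step 1)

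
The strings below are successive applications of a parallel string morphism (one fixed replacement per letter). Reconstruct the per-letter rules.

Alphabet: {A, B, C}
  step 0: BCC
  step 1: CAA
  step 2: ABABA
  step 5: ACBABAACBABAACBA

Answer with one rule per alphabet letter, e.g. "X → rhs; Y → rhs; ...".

A->BA, B->C, C->A

  step 1 ⇒ step 2: CAA ⇒ A·BA·BA
    A ↦ BA
    C ↦ A
  step 0 ⇒ step 1: BCC ⇒ C·A·A
    B ↦ C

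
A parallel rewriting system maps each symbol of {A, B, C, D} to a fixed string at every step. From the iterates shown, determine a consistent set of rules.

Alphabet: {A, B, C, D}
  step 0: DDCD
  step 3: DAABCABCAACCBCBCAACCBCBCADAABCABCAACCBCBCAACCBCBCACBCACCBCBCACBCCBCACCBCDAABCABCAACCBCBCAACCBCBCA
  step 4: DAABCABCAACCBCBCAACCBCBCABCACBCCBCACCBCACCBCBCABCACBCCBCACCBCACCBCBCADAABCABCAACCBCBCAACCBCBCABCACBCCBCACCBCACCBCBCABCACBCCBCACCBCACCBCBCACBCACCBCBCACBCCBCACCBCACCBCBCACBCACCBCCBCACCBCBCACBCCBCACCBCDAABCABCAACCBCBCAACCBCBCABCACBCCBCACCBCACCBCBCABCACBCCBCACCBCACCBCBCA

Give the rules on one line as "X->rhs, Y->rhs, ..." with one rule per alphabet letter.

A->BCA, B->AC, C->CBC, D->DAA

  step 3 ⇒ step 4: DAABCABCAACCBCBCAACCBCBCADAABCABCAACCBCBCAACCBCBCACBCACCBCBCACBCCBCACCBCDAABCABCAACCBCBCAACCBCBCA ⇒ DAA·BCA·BCA·AC·CBC·BCA·AC·CBC·BCA·BCA·CBC·CBC·AC·CBC·AC·CBC·BCA·BCA·CBC·CBC·AC·CBC·AC·CBC·BCA·DAA·BCA·BCA·AC·CBC·BCA·AC·CBC·BCA·BCA·CBC·CBC·AC·CBC·AC·CBC·BCA·BCA·CBC·CBC·AC·CBC·AC·CBC·BCA·CBC·AC·CBC·BCA·CBC·CBC·AC·CBC·AC·CBC·BCA·CBC·AC·CBC·CBC·AC·CBC·BCA·CBC·CBC·AC·CBC·DAA·BCA·BCA·AC·CBC·BCA·AC·CBC·BCA·BCA·CBC·CBC·AC·CBC·AC·CBC·BCA·BCA·CBC·CBC·AC·CBC·AC·CBC·BCA
    A ↦ BCA
    B ↦ AC
    C ↦ CBC
    D ↦ DAA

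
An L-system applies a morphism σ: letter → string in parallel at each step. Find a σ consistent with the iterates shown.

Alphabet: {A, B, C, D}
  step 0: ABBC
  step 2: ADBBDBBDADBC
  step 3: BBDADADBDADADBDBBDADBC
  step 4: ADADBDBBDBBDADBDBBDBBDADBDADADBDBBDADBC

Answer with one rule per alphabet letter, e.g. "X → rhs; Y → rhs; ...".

  step 3 ⇒ step 4: BBDADADBDADADBDBBDADBC ⇒ AD·AD·BD·B·BD·B·BD·AD·BD·B·BD·B·BD·AD·BD·AD·AD·BD·B·BD·AD·BC
    A ↦ B
    B ↦ AD
    C ↦ BC
    D ↦ BD

A->B, B->AD, C->BC, D->BD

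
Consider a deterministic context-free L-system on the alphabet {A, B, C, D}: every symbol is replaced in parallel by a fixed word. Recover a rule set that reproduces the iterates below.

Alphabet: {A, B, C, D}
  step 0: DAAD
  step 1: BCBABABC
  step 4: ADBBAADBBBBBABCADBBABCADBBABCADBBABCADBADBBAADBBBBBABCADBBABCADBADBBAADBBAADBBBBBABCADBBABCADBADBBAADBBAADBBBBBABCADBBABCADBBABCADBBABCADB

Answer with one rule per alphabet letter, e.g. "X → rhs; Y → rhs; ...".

A->BA, B->ADB, C->BBB, D->BC

  step 0 ⇒ step 1: DAAD ⇒ BC·BA·BA·BC
    A ↦ BA
    D ↦ BC
    B ↦ ADB  (constrained at step 1)
    C ↦ BBB  (constrained at step 1)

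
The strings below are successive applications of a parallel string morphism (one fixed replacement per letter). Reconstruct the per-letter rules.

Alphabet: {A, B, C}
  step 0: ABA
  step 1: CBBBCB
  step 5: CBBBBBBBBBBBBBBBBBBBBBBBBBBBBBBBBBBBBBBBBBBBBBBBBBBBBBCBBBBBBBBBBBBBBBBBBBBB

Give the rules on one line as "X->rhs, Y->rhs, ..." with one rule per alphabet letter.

  step 0 ⇒ step 1: ABA ⇒ CB·BB·CB
    A ↦ CB
    B ↦ BB
    C ↦ A  (constrained at step 1)

A->CB, B->BB, C->A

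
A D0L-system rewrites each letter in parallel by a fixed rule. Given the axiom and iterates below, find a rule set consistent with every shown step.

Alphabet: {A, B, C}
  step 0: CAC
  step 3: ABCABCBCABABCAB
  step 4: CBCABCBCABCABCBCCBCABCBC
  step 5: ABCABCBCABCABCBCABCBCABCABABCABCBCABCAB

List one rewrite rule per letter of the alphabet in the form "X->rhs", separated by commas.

  step 4 ⇒ step 5: CBCABCBCABCABCBCCBCABCBC ⇒ AB·C·AB·CB·C·AB·C·AB·CB·C·AB·CB·C·AB·C·AB·AB·C·AB·CB·C·AB·C·AB
    A ↦ CB
    B ↦ C
    C ↦ AB

A->CB, B->C, C->AB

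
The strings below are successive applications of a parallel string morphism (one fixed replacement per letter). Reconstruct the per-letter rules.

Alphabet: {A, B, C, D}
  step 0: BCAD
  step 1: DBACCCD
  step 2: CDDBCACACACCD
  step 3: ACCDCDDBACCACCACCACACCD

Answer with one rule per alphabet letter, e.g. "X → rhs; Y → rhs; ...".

A->C, B->DB, C->AC, D->CD

  step 2 ⇒ step 3: CDDBCACACACCD ⇒ AC·CD·CD·DB·AC·C·AC·C·AC·C·AC·AC·CD
    A ↦ C
    B ↦ DB
    C ↦ AC
    D ↦ CD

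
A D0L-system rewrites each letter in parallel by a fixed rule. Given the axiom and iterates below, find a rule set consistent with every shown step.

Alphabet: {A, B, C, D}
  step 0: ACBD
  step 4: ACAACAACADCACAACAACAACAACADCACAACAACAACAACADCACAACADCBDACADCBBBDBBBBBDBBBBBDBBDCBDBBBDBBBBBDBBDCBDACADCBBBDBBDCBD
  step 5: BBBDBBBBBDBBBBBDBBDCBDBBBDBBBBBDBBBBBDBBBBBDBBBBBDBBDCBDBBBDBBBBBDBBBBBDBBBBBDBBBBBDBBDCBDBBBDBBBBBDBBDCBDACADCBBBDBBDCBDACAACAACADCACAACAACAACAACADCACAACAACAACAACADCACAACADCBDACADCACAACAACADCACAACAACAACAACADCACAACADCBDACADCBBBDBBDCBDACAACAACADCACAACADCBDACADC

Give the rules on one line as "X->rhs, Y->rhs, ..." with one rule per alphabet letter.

A->BB, B->ACA, C->BD, D->DC

  step 4 ⇒ step 5: ACAACAACADCACAACAACAACAACADCACAACAACAACAACADCACAACADCBDACADCBBBDBBBBBDBBBBBDBBDCBDBBBDBBBBBDBBDCBDACADCBBBDBBDCBD ⇒ BB·BD·BB·BB·BD·BB·BB·BD·BB·DC·BD·BB·BD·BB·BB·BD·BB·BB·BD·BB·BB·BD·BB·BB·BD·BB·DC·BD·BB·BD·BB·BB·BD·BB·BB·BD·BB·BB·BD·BB·BB·BD·BB·DC·BD·BB·BD·BB·BB·BD·BB·DC·BD·ACA·DC·BB·BD·BB·DC·BD·ACA·ACA·ACA·DC·ACA·ACA·ACA·ACA·ACA·DC·ACA·ACA·ACA·ACA·ACA·DC·ACA·ACA·DC·BD·ACA·DC·ACA·ACA·ACA·DC·ACA·ACA·ACA·ACA·ACA·DC·ACA·ACA·DC·BD·ACA·DC·BB·BD·BB·DC·BD·ACA·ACA·ACA·DC·ACA·ACA·DC·BD·ACA·DC
    A ↦ BB
    B ↦ ACA
    C ↦ BD
    D ↦ DC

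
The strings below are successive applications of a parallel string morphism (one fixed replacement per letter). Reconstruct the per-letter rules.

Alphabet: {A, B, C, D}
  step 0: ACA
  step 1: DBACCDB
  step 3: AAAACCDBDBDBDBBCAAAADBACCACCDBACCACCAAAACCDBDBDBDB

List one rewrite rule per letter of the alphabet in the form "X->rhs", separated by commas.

  step 0 ⇒ step 1: ACA ⇒ DB·ACC·DB
    A ↦ DB
    C ↦ ACC
    B ↦ AAA  (constrained at step 1)
    D ↦ BCA  (constrained at step 1)

A->DB, B->AAA, C->ACC, D->BCA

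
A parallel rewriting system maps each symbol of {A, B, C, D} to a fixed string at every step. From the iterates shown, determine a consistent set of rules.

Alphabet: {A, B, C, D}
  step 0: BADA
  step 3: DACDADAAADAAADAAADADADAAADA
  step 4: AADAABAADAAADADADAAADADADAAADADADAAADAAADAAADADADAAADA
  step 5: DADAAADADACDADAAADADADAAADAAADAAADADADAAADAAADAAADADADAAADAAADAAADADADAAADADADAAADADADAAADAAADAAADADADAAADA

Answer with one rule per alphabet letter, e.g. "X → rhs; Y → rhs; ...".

  step 4 ⇒ step 5: AADAABAADAAADADADAAADADADAAADADADAAADAAADAAADADADAAADA ⇒ DA·DA·AA·DA·DA·C·DA·DA·AA·DA·DA·DA·AA·DA·AA·DA·AA·DA·DA·DA·AA·DA·AA·DA·AA·DA·DA·DA·AA·DA·AA·DA·AA·DA·DA·DA·AA·DA·DA·DA·AA·DA·DA·DA·AA·DA·AA·DA·AA·DA·DA·DA·AA·DA
    A ↦ DA
    B ↦ C
    D ↦ AA
  step 3 ⇒ step 4: DACDADAAADAAADAAADADADAAADA ⇒ AA·DA·AB·AA·DA·AA·DA·DA·DA·AA·DA·DA·DA·AA·DA·DA·DA·AA·DA·AA·DA·AA·DA·DA·DA·AA·DA
    C ↦ AB

A->DA, B->C, C->AB, D->AA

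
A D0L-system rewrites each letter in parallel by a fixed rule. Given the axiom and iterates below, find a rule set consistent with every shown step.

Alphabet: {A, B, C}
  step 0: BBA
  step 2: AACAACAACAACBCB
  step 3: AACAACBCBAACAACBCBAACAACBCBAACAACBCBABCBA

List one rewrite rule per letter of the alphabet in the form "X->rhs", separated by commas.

  step 2 ⇒ step 3: AACAACAACAACBCB ⇒ AAC·AAC·BCB·AAC·AAC·BCB·AAC·AAC·BCB·AAC·AAC·BCB·A·BCB·A
    A ↦ AAC
    B ↦ A
    C ↦ BCB

A->AAC, B->A, C->BCB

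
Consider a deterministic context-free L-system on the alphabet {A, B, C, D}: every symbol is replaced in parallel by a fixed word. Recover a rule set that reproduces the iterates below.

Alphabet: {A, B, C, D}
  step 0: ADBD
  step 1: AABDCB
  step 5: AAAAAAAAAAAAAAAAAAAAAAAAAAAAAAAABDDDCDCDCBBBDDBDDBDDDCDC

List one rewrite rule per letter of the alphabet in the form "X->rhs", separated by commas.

A->AA, B->DC, C->DD, D->B

  step 0 ⇒ step 1: ADBD ⇒ AA·B·DC·B
    A ↦ AA
    B ↦ DC
    D ↦ B
    C ↦ DD  (constrained at step 1)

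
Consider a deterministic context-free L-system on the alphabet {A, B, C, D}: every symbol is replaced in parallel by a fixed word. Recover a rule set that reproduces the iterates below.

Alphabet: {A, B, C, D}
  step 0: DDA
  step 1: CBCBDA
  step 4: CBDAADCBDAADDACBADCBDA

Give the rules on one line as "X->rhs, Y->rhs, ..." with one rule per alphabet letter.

  step 0 ⇒ step 1: DDA ⇒ CB·CB·DA
    A ↦ DA
    D ↦ CB
    B ↦ D  (constrained at step 1)
    C ↦ A  (constrained at step 1)

A->DA, B->D, C->A, D->CB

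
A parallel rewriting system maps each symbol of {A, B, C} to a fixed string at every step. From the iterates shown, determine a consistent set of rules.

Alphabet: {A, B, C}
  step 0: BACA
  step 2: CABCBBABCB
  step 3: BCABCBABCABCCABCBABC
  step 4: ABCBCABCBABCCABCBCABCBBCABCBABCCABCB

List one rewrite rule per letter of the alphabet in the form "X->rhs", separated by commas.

A->C, B->ABC, C->B

  step 3 ⇒ step 4: BCABCBABCABCCABCBABC ⇒ ABC·B·C·ABC·B·ABC·C·ABC·B·C·ABC·B·B·C·ABC·B·ABC·C·ABC·B
    A ↦ C
    B ↦ ABC
    C ↦ B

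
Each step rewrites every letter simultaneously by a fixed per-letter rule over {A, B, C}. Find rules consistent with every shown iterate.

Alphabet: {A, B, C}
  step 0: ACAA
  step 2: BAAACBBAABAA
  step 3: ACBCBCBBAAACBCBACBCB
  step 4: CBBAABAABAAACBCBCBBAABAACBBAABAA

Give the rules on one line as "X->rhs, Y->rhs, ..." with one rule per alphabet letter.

A->CB, B->A, C->BA

  step 3 ⇒ step 4: ACBCBCBBAAACBCBACBCB ⇒ CB·BA·A·BA·A·BA·A·A·CB·CB·CB·BA·A·BA·A·CB·BA·A·BA·A
    A ↦ CB
    B ↦ A
    C ↦ BA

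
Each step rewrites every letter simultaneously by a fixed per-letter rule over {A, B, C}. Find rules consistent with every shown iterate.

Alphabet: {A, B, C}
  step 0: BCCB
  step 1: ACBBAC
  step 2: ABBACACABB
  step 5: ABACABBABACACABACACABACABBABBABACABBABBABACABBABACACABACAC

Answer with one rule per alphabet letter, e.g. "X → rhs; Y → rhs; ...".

A->AB, B->AC, C->B

  step 1 ⇒ step 2: ACBBAC ⇒ AB·B·AC·AC·AB·B
    A ↦ AB
    B ↦ AC
    C ↦ B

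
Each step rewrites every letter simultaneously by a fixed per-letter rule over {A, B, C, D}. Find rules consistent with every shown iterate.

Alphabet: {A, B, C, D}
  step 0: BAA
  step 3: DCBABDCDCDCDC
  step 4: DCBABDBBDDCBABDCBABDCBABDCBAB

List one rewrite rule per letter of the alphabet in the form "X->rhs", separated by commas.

  step 3 ⇒ step 4: DCBABDCDCDCDC ⇒ DC·BAB·D·BB·D·DC·BAB·DC·BAB·DC·BAB·DC·BAB
    A ↦ BB
    B ↦ D
    C ↦ BAB
    D ↦ DC

A->BB, B->D, C->BAB, D->DC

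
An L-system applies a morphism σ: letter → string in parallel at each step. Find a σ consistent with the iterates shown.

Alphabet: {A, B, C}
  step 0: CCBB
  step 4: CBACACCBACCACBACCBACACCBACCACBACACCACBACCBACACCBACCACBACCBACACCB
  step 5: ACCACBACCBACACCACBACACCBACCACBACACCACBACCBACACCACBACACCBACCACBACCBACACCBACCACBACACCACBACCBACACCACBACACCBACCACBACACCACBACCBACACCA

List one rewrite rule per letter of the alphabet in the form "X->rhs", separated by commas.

A->CB, B->CA, C->AC

  step 4 ⇒ step 5: CBACACCBACCACBACCBACACCBACCACBACACCACBACCBACACCBACCACBACCBACACCB ⇒ AC·CA·CB·AC·CB·AC·AC·CA·CB·AC·AC·CB·AC·CA·CB·AC·AC·CA·CB·AC·CB·AC·AC·CA·CB·AC·AC·CB·AC·CA·CB·AC·CB·AC·AC·CB·AC·CA·CB·AC·AC·CA·CB·AC·CB·AC·AC·CA·CB·AC·AC·CB·AC·CA·CB·AC·AC·CA·CB·AC·CB·AC·AC·CA
    A ↦ CB
    B ↦ CA
    C ↦ AC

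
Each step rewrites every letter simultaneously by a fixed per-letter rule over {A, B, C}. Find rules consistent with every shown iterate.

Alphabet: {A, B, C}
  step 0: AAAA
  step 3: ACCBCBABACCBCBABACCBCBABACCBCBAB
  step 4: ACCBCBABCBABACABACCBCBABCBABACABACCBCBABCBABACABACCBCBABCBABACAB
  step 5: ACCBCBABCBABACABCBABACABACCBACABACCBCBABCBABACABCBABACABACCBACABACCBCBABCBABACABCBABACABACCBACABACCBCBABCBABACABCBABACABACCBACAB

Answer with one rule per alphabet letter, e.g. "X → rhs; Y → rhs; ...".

  step 4 ⇒ step 5: ACCBCBABCBABACABACCBCBABCBABACABACCBCBABCBABACABACCBCBABCBABACAB ⇒ AC·CB·CB·AB·CB·AB·AC·AB·CB·AB·AC·AB·AC·CB·AC·AB·AC·CB·CB·AB·CB·AB·AC·AB·CB·AB·AC·AB·AC·CB·AC·AB·AC·CB·CB·AB·CB·AB·AC·AB·CB·AB·AC·AB·AC·CB·AC·AB·AC·CB·CB·AB·CB·AB·AC·AB·CB·AB·AC·AB·AC·CB·AC·AB
    A ↦ AC
    B ↦ AB
    C ↦ CB

A->AC, B->AB, C->CB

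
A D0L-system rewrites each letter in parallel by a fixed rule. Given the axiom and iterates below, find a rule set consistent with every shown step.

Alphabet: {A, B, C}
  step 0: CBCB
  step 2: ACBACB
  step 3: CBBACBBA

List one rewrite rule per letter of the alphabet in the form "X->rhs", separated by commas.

  step 2 ⇒ step 3: ACBACB ⇒ CB·B·A·CB·B·A
    A ↦ CB
    B ↦ A
    C ↦ B

A->CB, B->A, C->B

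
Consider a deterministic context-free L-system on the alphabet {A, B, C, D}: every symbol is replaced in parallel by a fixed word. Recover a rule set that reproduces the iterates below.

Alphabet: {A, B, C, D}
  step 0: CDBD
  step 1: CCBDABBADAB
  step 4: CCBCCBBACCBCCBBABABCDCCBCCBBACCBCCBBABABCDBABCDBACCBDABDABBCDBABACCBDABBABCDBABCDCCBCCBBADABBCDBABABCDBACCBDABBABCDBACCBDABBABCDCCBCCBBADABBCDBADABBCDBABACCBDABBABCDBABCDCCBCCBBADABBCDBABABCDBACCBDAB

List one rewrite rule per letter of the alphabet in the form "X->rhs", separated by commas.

A->BCD, B->BA, C->CCB, D->DAB

  step 0 ⇒ step 1: CDBD ⇒ CCB·DAB·BA·DAB
    B ↦ BA
    C ↦ CCB
    D ↦ DAB
    A ↦ BCD  (constrained at step 1)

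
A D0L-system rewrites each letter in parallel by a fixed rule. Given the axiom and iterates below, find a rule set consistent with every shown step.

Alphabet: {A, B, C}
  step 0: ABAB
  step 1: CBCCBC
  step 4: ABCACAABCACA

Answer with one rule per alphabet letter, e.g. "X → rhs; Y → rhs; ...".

  step 0 ⇒ step 1: ABAB ⇒ C·BC·C·BC
    A ↦ C
    B ↦ BC
    C ↦ A  (constrained at step 1)

A->C, B->BC, C->A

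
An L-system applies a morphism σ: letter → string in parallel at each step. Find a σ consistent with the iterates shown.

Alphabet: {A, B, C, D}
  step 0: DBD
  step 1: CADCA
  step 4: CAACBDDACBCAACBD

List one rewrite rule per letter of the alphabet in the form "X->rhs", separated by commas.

A->AC, B->D, C->B, D->CA

  step 0 ⇒ step 1: DBD ⇒ CA·D·CA
    B ↦ D
    D ↦ CA
    A ↦ AC  (constrained at step 1)
    C ↦ B  (constrained at step 1)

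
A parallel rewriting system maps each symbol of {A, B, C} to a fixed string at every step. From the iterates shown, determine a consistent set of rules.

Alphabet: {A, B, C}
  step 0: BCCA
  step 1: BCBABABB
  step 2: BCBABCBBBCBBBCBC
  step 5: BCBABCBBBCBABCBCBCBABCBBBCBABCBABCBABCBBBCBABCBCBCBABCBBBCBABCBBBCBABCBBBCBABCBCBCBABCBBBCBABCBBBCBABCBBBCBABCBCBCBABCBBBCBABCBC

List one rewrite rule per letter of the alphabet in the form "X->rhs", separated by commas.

  step 1 ⇒ step 2: BCBABABB ⇒ BC·BA·BC·BB·BC·BB·BC·BC
    A ↦ BB
    B ↦ BC
    C ↦ BA

A->BB, B->BC, C->BA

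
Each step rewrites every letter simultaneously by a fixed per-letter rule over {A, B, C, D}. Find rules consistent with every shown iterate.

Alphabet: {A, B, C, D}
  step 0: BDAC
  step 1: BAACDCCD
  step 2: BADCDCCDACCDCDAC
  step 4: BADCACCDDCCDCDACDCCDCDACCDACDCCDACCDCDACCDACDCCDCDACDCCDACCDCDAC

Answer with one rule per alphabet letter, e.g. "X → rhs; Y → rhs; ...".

A->DC, B->BA, C->CD, D->AC

  step 1 ⇒ step 2: BAACDCCD ⇒ BA·DC·DC·CD·AC·CD·CD·AC
    A ↦ DC
    B ↦ BA
    C ↦ CD
    D ↦ AC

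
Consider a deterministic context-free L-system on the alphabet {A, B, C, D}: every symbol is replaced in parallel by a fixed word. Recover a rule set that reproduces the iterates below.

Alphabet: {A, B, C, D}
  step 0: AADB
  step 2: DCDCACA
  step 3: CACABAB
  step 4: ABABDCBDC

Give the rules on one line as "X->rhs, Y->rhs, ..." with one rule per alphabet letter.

A->B, B->DC, C->A, D->C

  step 3 ⇒ step 4: CACABAB ⇒ A·B·A·B·DC·B·DC
    A ↦ B
    B ↦ DC
    C ↦ A
  step 2 ⇒ step 3: DCDCACA ⇒ C·A·C·A·B·A·B
    D ↦ C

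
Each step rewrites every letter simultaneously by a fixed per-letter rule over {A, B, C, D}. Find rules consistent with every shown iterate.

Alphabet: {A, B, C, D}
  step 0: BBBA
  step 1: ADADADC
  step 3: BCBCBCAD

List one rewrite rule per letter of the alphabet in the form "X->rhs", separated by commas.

A->C, B->AD, C->B, D->A

  step 0 ⇒ step 1: BBBA ⇒ AD·AD·AD·C
    A ↦ C
    B ↦ AD
    C ↦ B  (constrained at step 1)
    D ↦ A  (constrained at step 1)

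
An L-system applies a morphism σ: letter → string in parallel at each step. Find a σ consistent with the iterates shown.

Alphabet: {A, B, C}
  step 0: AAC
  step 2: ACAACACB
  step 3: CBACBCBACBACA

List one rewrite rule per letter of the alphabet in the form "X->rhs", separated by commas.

  step 2 ⇒ step 3: ACAACACB ⇒ CB·A·CB·CB·A·CB·A·CA
    A ↦ CB
    B ↦ CA
    C ↦ A

A->CB, B->CA, C->A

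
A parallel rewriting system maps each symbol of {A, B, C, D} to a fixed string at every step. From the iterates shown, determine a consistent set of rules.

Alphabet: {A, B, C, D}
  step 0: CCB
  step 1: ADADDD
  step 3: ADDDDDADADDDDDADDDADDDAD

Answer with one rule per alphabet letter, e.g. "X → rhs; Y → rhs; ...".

A->CB, B->DD, C->AD, D->BC

  step 0 ⇒ step 1: CCB ⇒ AD·AD·DD
    B ↦ DD
    C ↦ AD
    A ↦ CB  (constrained at step 1)
    D ↦ BC  (constrained at step 1)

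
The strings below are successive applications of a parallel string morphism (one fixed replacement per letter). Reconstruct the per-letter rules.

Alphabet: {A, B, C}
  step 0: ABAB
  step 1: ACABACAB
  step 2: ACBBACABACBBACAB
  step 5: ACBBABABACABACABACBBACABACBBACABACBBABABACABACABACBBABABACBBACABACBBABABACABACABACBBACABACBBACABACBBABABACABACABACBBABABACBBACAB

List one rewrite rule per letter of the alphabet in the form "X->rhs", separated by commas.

A->AC, B->AB, C->BB

  step 1 ⇒ step 2: ACABACAB ⇒ AC·BB·AC·AB·AC·BB·AC·AB
    A ↦ AC
    B ↦ AB
    C ↦ BB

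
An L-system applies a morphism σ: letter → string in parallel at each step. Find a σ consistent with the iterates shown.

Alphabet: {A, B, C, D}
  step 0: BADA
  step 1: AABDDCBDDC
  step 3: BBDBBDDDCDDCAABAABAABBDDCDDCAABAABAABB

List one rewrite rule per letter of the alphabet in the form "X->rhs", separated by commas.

  step 0 ⇒ step 1: BADA ⇒ AAB·DDC·B·DDC
    A ↦ DDC
    B ↦ AAB
    D ↦ B
    C ↦ D  (constrained at step 1)

A->DDC, B->AAB, C->D, D->B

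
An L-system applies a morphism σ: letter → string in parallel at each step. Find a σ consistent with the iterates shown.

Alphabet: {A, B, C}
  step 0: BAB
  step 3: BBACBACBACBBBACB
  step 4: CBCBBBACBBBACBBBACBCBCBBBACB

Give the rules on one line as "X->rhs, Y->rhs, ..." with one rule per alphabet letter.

A->BB, B->CB, C->A

  step 3 ⇒ step 4: BBACBACBACBBBACB ⇒ CB·CB·BB·A·CB·BB·A·CB·BB·A·CB·CB·CB·BB·A·CB
    A ↦ BB
    B ↦ CB
    C ↦ A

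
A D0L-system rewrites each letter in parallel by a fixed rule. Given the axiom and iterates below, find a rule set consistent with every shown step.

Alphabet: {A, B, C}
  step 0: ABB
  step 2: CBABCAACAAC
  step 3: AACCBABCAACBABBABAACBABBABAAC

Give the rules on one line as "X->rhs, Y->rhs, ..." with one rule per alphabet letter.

A->BAB, B->C, C->AAC

  step 2 ⇒ step 3: CBABCAACAAC ⇒ AAC·C·BAB·C·AAC·BAB·BAB·AAC·BAB·BAB·AAC
    A ↦ BAB
    B ↦ C
    C ↦ AAC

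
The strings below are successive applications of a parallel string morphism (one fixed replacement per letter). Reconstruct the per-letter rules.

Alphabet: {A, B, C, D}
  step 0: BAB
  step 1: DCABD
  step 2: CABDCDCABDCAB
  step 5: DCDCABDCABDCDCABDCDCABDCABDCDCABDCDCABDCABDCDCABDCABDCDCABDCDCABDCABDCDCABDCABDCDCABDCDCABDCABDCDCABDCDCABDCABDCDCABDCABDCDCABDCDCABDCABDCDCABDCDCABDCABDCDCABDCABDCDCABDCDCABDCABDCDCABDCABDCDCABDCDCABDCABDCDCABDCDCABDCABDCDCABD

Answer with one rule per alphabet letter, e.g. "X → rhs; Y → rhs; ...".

  step 1 ⇒ step 2: DCABD ⇒ CAB·DCD·CAB·D·CAB
    A ↦ CAB
    B ↦ D
    C ↦ DCD
    D ↦ CAB

A->CAB, B->D, C->DCD, D->CAB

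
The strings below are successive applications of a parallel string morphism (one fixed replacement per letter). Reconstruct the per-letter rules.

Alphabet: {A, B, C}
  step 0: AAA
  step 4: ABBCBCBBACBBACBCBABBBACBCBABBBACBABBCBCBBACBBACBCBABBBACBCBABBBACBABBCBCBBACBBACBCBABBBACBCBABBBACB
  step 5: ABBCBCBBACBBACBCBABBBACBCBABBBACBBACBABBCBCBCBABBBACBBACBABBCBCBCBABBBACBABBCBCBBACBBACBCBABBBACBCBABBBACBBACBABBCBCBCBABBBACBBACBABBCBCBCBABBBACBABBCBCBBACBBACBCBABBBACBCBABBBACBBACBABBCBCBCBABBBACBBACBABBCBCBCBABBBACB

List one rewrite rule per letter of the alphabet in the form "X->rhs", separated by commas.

A->ABB, B->CB, C->BA

  step 4 ⇒ step 5: ABBCBCBBACBBACBCBABBBACBCBABBBACBABBCBCBBACBBACBCBABBBACBCBABBBACBABBCBCBBACBBACBCBABBBACBCBABBBACB ⇒ ABB·CB·CB·BA·CB·BA·CB·CB·ABB·BA·CB·CB·ABB·BA·CB·BA·CB·ABB·CB·CB·CB·ABB·BA·CB·BA·CB·ABB·CB·CB·CB·ABB·BA·CB·ABB·CB·CB·BA·CB·BA·CB·CB·ABB·BA·CB·CB·ABB·BA·CB·BA·CB·ABB·CB·CB·CB·ABB·BA·CB·BA·CB·ABB·CB·CB·CB·ABB·BA·CB·ABB·CB·CB·BA·CB·BA·CB·CB·ABB·BA·CB·CB·ABB·BA·CB·BA·CB·ABB·CB·CB·CB·ABB·BA·CB·BA·CB·ABB·CB·CB·CB·ABB·BA·CB
    A ↦ ABB
    B ↦ CB
    C ↦ BA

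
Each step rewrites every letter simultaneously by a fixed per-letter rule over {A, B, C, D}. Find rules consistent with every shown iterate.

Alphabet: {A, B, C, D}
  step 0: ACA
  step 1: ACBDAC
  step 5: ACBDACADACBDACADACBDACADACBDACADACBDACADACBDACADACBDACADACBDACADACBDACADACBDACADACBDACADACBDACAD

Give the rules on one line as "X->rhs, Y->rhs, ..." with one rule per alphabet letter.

  step 0 ⇒ step 1: ACA ⇒ AC·BD·AC
    A ↦ AC
    C ↦ BD
    B ↦ AC  (constrained at step 1)
    D ↦ AD  (constrained at step 1)

A->AC, B->AC, C->BD, D->AD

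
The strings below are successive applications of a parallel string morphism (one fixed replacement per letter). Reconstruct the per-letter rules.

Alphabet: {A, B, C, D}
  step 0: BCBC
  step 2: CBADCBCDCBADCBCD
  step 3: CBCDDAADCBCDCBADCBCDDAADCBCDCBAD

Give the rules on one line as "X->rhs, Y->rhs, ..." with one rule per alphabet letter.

A->DA, B->CD, C->CB, D->AD

  step 2 ⇒ step 3: CBADCBCDCBADCBCD ⇒ CB·CD·DA·AD·CB·CD·CB·AD·CB·CD·DA·AD·CB·CD·CB·AD
    A ↦ DA
    B ↦ CD
    C ↦ CB
    D ↦ AD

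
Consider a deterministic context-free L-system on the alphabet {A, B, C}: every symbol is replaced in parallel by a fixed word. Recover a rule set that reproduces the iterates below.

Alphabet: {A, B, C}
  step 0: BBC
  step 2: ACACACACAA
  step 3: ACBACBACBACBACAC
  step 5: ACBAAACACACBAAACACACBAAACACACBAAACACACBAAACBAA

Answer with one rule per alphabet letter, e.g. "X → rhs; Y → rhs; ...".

  step 2 ⇒ step 3: ACACACACAA ⇒ AC·B·AC·B·AC·B·AC·B·AC·AC
    A ↦ AC
    C ↦ B
    B ↦ AA  (constrained at step 0)

A->AC, B->AA, C->B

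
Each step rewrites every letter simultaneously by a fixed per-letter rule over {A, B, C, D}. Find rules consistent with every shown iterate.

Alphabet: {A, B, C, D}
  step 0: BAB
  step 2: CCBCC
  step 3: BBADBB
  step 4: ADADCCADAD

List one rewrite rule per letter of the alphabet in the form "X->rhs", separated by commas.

A->C, B->AD, C->B, D->C

  step 3 ⇒ step 4: BBADBB ⇒ AD·AD·C·C·AD·AD
    A ↦ C
    B ↦ AD
    D ↦ C
  step 2 ⇒ step 3: CCBCC ⇒ B·B·AD·B·B
    C ↦ B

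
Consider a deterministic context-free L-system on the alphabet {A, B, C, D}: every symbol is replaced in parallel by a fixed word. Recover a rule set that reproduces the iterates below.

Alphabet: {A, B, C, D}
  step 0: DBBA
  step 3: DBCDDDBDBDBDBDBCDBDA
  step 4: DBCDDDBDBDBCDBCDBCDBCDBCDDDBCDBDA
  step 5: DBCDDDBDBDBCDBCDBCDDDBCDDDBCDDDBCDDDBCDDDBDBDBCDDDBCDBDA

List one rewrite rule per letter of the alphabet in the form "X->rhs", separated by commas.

A->DA, B->C, C->DD, D->DB

  step 4 ⇒ step 5: DBCDDDBDBDBCDBCDBCDBCDBCDDDBCDBDA ⇒ DB·C·DD·DB·DB·DB·C·DB·C·DB·C·DD·DB·C·DD·DB·C·DD·DB·C·DD·DB·C·DD·DB·DB·DB·C·DD·DB·C·DB·DA
    A ↦ DA
    B ↦ C
    C ↦ DD
    D ↦ DB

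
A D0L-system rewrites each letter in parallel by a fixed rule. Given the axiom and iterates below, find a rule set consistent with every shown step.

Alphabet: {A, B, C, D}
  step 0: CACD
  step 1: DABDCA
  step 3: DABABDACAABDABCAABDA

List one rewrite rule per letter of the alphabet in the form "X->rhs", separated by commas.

A->AB, B->DA, C->D, D->CA

  step 0 ⇒ step 1: CACD ⇒ D·AB·D·CA
    A ↦ AB
    C ↦ D
    D ↦ CA
    B ↦ DA  (constrained at step 1)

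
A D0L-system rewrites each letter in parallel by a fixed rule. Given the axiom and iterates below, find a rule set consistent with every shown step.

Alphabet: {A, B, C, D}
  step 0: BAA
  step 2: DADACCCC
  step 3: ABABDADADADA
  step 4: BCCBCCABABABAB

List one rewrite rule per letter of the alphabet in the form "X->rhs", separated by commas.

  step 3 ⇒ step 4: ABABDADADADA ⇒ B·CC·B·CC·A·B·A·B·A·B·A·B
    A ↦ B
    B ↦ CC
    D ↦ A
  step 2 ⇒ step 3: DADACCCC ⇒ A·B·A·B·DA·DA·DA·DA
    C ↦ DA

A->B, B->CC, C->DA, D->A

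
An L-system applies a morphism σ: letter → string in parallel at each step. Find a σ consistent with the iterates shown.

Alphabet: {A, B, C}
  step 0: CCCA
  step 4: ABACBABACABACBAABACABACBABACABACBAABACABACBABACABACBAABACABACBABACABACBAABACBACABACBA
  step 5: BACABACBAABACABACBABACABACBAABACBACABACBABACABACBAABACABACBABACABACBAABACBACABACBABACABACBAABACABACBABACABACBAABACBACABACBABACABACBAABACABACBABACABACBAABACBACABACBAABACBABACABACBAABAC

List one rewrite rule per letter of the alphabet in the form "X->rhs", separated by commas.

  step 4 ⇒ step 5: ABACBABACABACBAABACABACBABACABACBAABACABACBABACABACBAABACABACBABACABACBAABACBACABACBA ⇒ BAC·A·BAC·BA·A·BAC·A·BAC·BA·BAC·A·BAC·BA·A·BAC·BAC·A·BAC·BA·BAC·A·BAC·BA·A·BAC·A·BAC·BA·BAC·A·BAC·BA·A·BAC·BAC·A·BAC·BA·BAC·A·BAC·BA·A·BAC·A·BAC·BA·BAC·A·BAC·BA·A·BAC·BAC·A·BAC·BA·BAC·A·BAC·BA·A·BAC·A·BAC·BA·BAC·A·BAC·BA·A·BAC·BAC·A·BAC·BA·A·BAC·BA·BAC·A·BAC·BA·A·BAC
    A ↦ BAC
    B ↦ A
    C ↦ BA

A->BAC, B->A, C->BA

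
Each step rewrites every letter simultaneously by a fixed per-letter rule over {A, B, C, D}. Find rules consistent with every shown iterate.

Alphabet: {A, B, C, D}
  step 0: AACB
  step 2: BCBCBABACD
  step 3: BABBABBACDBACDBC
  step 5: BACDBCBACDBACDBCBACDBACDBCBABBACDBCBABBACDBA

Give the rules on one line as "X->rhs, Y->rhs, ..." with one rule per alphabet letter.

  step 2 ⇒ step 3: BCBCBABACD ⇒ BA·B·BA·B·BA·CD·BA·CD·B·C
    A ↦ CD
    B ↦ BA
    C ↦ B
    D ↦ C

A->CD, B->BA, C->B, D->C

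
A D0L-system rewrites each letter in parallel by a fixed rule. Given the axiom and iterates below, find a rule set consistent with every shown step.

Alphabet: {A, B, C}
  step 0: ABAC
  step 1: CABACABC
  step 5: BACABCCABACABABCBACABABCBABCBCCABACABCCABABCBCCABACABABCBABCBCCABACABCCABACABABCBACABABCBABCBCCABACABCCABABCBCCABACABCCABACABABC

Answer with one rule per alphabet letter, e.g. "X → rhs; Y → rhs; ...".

A->CA, B->BA, C->BC

  step 0 ⇒ step 1: ABAC ⇒ CA·BA·CA·BC
    A ↦ CA
    B ↦ BA
    C ↦ BC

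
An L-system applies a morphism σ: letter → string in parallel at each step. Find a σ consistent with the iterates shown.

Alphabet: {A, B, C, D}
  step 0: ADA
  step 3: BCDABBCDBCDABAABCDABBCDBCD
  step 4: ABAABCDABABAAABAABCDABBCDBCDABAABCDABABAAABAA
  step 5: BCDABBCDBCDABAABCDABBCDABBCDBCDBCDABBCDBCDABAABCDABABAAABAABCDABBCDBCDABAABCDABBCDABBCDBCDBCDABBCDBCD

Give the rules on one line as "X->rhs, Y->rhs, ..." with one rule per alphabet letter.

  step 4 ⇒ step 5: ABAABCDABABAAABAABCDABBCDBCDABAABCDABABAAABAA ⇒ BCD·AB·BCD·BCD·AB·A·A·BCD·AB·BCD·AB·BCD·BCD·BCD·AB·BCD·BCD·AB·A·A·BCD·AB·AB·A·A·AB·A·A·BCD·AB·BCD·BCD·AB·A·A·BCD·AB·BCD·AB·BCD·BCD·BCD·AB·BCD·BCD
    A ↦ BCD
    B ↦ AB
    C ↦ A
    D ↦ A

A->BCD, B->AB, C->A, D->A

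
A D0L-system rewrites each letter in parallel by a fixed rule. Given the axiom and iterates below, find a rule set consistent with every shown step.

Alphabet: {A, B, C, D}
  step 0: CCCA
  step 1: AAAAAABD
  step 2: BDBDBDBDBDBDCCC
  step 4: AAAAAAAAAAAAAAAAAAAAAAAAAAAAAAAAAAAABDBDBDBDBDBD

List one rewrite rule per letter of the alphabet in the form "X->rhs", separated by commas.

A->BD, B->C, C->AA, D->CC

  step 1 ⇒ step 2: AAAAAABD ⇒ BD·BD·BD·BD·BD·BD·C·CC
    A ↦ BD
    B ↦ C
    D ↦ CC
  step 0 ⇒ step 1: CCCA ⇒ AA·AA·AA·BD
    C ↦ AA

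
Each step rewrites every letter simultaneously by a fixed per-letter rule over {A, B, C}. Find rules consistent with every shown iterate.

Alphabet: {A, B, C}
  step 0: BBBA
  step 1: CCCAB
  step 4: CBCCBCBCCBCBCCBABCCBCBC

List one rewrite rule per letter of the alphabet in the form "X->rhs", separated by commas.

  step 0 ⇒ step 1: BBBA ⇒ C·C·C·AB
    A ↦ AB
    B ↦ C
    C ↦ CB  (constrained at step 1)

A->AB, B->C, C->CB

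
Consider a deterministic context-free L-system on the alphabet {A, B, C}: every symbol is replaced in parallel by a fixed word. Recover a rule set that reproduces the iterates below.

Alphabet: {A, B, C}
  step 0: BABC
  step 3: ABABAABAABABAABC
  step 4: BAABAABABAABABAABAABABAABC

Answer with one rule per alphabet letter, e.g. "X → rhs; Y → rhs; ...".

  step 3 ⇒ step 4: ABABAABAABABAABC ⇒ BA·A·BA·A·BA·BA·A·BA·BA·A·BA·A·BA·BA·A·BC
    A ↦ BA
    B ↦ A
    C ↦ BC

A->BA, B->A, C->BC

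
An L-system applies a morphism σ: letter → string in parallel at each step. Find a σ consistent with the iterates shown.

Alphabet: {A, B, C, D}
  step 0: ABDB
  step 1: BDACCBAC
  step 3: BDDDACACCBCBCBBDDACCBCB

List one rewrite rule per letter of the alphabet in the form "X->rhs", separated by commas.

  step 0 ⇒ step 1: ABDB ⇒ BD·AC·CB·AC
    A ↦ BD
    B ↦ AC
    D ↦ CB
    C ↦ D  (constrained at step 1)

A->BD, B->AC, C->D, D->CB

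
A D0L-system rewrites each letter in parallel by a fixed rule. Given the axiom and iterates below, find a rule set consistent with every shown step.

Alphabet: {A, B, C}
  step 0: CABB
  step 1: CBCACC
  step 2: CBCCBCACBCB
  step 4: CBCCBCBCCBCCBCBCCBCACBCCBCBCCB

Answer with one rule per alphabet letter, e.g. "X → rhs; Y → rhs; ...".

  step 1 ⇒ step 2: CBCACC ⇒ CB·C·CB·CA·CB·CB
    A ↦ CA
    B ↦ C
    C ↦ CB

A->CA, B->C, C->CB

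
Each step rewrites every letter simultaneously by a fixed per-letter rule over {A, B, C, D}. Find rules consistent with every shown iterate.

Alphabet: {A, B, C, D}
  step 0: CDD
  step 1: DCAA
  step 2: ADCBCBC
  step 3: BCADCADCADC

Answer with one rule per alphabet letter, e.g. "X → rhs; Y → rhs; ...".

A->BC, B->A, C->DC, D->A

  step 2 ⇒ step 3: ADCBCBC ⇒ BC·A·DC·A·DC·A·DC
    A ↦ BC
    B ↦ A
    C ↦ DC
    D ↦ A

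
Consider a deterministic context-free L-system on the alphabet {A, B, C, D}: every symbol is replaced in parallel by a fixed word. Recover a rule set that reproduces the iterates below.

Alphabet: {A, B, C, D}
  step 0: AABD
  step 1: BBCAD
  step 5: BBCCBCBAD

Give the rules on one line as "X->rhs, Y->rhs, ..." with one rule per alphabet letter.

  step 0 ⇒ step 1: AABD ⇒ B·B·C·AD
    A ↦ B
    B ↦ C
    D ↦ AD
    C ↦ B  (constrained at step 1)

A->B, B->C, C->B, D->AD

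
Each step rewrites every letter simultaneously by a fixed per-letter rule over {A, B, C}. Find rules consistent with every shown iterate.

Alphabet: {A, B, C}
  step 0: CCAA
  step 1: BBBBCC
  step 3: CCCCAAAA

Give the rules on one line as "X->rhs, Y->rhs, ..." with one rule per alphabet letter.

  step 0 ⇒ step 1: CCAA ⇒ BB·BB·C·C
    A ↦ C
    C ↦ BB
    B ↦ A  (constrained at step 1)

A->C, B->A, C->BB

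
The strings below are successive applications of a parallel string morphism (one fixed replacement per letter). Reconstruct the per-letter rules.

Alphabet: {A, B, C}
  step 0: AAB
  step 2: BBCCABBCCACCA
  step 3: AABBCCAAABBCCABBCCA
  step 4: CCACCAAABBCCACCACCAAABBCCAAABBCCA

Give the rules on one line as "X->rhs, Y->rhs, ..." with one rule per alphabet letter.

  step 3 ⇒ step 4: AABBCCAAABBCCABBCCA ⇒ CCA·CCA·A·A·B·B·CCA·CCA·CCA·A·A·B·B·CCA·A·A·B·B·CCA
    A ↦ CCA
    B ↦ A
    C ↦ B

A->CCA, B->A, C->B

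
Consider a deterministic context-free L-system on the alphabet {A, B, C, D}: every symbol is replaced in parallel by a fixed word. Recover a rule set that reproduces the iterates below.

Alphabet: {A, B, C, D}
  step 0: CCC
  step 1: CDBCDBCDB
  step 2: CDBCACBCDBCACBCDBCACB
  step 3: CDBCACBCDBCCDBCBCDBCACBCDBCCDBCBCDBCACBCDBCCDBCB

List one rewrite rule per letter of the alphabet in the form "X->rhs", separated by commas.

  step 2 ⇒ step 3: CDBCACBCDBCACBCDBCACB ⇒ CDB·CA·CB·CDB·C·CDB·CB·CDB·CA·CB·CDB·C·CDB·CB·CDB·CA·CB·CDB·C·CDB·CB
    A ↦ C
    B ↦ CB
    C ↦ CDB
    D ↦ CA

A->C, B->CB, C->CDB, D->CA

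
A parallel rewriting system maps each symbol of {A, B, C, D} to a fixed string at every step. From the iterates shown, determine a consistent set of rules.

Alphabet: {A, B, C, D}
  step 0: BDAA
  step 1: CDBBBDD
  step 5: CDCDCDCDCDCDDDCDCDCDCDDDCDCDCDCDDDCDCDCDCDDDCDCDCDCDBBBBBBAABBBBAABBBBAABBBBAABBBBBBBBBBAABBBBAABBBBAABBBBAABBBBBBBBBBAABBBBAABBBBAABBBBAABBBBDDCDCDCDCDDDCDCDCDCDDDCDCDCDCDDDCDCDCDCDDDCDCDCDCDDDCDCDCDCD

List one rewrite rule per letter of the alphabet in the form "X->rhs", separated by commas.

A->D, B->CD, C->AAB, D->BBB

  step 0 ⇒ step 1: BDAA ⇒ CD·BBB·D·D
    A ↦ D
    B ↦ CD
    D ↦ BBB
    C ↦ AAB  (constrained at step 1)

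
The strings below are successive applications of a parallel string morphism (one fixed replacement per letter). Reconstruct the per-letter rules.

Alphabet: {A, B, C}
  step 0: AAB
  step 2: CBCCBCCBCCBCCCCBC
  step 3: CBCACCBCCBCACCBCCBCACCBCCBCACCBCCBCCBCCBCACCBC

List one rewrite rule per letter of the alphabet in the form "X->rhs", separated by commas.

  step 2 ⇒ step 3: CBCCBCCBCCBCCCCBC ⇒ CBC·AC·CBC·CBC·AC·CBC·CBC·AC·CBC·CBC·AC·CBC·CBC·CBC·CBC·AC·CBC
    B ↦ AC
    C ↦ CBC
    A ↦ CC  (constrained at step 0)

A->CC, B->AC, C->CBC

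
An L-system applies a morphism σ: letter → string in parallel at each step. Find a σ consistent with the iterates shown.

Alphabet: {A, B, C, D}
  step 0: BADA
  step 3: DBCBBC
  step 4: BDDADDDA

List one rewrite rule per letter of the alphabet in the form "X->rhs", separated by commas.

  step 3 ⇒ step 4: DBCBBC ⇒ B·D·DA·D·D·DA
    B ↦ D
    C ↦ DA
    D ↦ B
    A ↦ C  (constrained at step 0)

A->C, B->D, C->DA, D->B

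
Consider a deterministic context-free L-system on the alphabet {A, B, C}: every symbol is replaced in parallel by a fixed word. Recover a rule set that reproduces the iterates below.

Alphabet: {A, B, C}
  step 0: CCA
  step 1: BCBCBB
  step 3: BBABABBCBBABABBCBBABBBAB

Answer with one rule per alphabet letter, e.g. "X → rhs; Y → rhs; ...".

  step 0 ⇒ step 1: CCA ⇒ BC·BC·BB
    A ↦ BB
    C ↦ BC
    B ↦ AB  (constrained at step 1)

A->BB, B->AB, C->BC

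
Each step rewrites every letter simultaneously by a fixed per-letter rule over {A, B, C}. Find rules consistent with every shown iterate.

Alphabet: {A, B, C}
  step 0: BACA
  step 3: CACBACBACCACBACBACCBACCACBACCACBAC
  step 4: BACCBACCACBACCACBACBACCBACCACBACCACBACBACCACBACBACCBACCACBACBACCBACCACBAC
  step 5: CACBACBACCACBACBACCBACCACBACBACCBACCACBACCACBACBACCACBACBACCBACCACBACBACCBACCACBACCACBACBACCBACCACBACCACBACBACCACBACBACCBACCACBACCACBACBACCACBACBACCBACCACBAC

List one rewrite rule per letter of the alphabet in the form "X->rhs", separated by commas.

  step 4 ⇒ step 5: BACCBACCACBACCACBACBACCBACCACBACCACBACBACCACBACBACCBACCACBACBACCBACCACBAC ⇒ CA·C·BAC·BAC·CA·C·BAC·BAC·C·BAC·CA·C·BAC·BAC·C·BAC·CA·C·BAC·CA·C·BAC·BAC·CA·C·BAC·BAC·C·BAC·CA·C·BAC·BAC·C·BAC·CA·C·BAC·CA·C·BAC·BAC·C·BAC·CA·C·BAC·CA·C·BAC·BAC·CA·C·BAC·BAC·C·BAC·CA·C·BAC·CA·C·BAC·BAC·CA·C·BAC·BAC·C·BAC·CA·C·BAC
    A ↦ C
    B ↦ CA
    C ↦ BAC

A->C, B->CA, C->BAC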